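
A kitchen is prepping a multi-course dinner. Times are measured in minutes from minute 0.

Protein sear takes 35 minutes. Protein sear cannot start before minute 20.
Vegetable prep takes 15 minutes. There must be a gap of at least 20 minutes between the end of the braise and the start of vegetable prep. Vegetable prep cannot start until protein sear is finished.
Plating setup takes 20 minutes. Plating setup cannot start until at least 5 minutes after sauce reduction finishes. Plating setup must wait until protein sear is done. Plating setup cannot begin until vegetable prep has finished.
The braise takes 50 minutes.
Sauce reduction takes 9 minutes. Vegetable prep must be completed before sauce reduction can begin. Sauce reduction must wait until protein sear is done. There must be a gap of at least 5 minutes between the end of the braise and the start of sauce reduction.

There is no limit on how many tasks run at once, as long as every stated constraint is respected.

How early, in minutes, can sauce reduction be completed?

94

After its own release at minute 20, protein sear can start at minute 20 and finishes at minute 55.
The braise can start immediately at minute 0; it finishes at minute 50.
For vegetable prep: the braise (finishes minute 50, plus 20-minute gap → minute 70); protein sear (finishes minute 55). Taking the maximum gives a start of minute 70, and it finishes at 70 + 15 = minute 85.
Sauce reduction needs all of vegetable prep (finishes minute 85); protein sear (finishes minute 55); the braise (finishes minute 50, plus 5-minute gap → minute 55). That puts its earliest start at minute 85; it finishes at 85 + 9 = minute 94.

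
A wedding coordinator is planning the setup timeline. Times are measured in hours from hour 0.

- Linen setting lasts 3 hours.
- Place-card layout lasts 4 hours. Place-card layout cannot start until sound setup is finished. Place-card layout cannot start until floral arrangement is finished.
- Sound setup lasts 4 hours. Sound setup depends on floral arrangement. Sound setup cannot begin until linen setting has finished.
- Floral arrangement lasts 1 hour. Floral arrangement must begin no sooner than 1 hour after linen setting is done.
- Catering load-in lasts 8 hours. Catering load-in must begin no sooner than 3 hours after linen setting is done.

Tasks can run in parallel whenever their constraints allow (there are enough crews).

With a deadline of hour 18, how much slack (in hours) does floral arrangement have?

5

Linen setting has no prerequisites, so it starts at hour 0 and finishes at hour 3.
Floral arrangement cannot begin until linen setting (finishes hour 3, plus 1-hour gap → hour 4). It runs from hour 4 to 4 + 1 = hour 5.

Working backward from the deadline:
To finish by hour 18, place-card layout (duration 4) must start no later than hour 14.
Sound setup feeds into place-card layout (must start by hour 14); so sound setup must finish by hour 14 and therefore start by hour 10.
Floral arrangement must finish in time for sound setup (must start by hour 10); place-card layout (must start by hour 14). The tightest is hour 10, so floral arrangement must start by 10 − 1 = hour 9.
So floral arrangement can start as early as hour 4 and as late as hour 9, giving 9 − 4 = 5 hours of slack.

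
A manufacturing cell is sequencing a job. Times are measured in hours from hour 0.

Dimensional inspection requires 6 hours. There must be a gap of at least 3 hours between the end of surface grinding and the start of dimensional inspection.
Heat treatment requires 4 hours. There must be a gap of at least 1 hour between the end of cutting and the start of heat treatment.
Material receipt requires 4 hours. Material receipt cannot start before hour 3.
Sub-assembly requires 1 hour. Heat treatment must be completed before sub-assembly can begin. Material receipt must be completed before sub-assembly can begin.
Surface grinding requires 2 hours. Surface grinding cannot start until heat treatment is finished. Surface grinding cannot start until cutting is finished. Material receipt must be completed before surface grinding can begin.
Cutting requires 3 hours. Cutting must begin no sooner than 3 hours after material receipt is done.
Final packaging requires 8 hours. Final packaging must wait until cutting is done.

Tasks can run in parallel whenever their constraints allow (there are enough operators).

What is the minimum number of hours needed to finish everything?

Material receipt waits on its own release at hour 3, so it starts at hour 3 and finishes at 3 + 4 = hour 7.
After material receipt (finishes hour 7, plus 3-hour gap → hour 10), cutting can start at hour 10 and finishes at hour 13.
Final packaging cannot begin until cutting (finishes hour 13). It runs from hour 13 to 13 + 8 = hour 21.
After cutting (finishes hour 13, plus 1-hour gap → hour 14), heat treatment can start at hour 14 and finishes at hour 18.
For sub-assembly: heat treatment (finishes hour 18); material receipt (finishes hour 7). Taking the maximum gives a start of hour 18, and it finishes at 18 + 1 = hour 19.
Surface grinding needs all of heat treatment (finishes hour 18); cutting (finishes hour 13); material receipt (finishes hour 7). That puts its earliest start at hour 18; it finishes at 18 + 2 = hour 20.
Dimensional inspection cannot begin until surface grinding (finishes hour 20, plus 3-hour gap → hour 23). It runs from hour 23 to 23 + 6 = hour 29.
All tasks are finished once the last one completes. Finish times: Material receipt at 7, Cutting at 13, Heat treatment at 18, Surface grinding at 20, Dimensional inspection at 29, Sub-assembly at 19, Final packaging at 21. The latest is hour 29.

29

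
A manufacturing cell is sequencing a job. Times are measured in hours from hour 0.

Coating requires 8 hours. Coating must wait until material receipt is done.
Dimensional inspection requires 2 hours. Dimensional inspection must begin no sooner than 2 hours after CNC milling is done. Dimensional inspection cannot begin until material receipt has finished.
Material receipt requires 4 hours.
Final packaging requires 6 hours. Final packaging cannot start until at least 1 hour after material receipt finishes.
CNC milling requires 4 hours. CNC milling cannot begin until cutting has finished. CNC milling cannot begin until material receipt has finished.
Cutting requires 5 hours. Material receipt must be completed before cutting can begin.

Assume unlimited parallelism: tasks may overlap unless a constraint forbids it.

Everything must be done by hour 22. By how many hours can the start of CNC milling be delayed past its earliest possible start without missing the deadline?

5

Nothing blocks material receipt, so it runs from hour 0 to hour 4.
Cutting waits on material receipt (finishes hour 4), so it starts at hour 4 and finishes at 4 + 5 = hour 9.
CNC milling cannot start until cutting (finishes hour 9); material receipt (finishes hour 4). The controlling bound is hour 9, so CNC milling finishes at 9 + 4 = hour 13.

Working backward from the deadline:
Dimensional inspection must finish by hour 22; it takes 2 hours, so it must start by 22 − 2 = hour 20.
Since dimensional inspection (must start by hour 20, minus 2-hour gap → hour 18) depends on it, CNC milling must finish by hour 18. Backing off its 4-hour duration gives a latest start of hour 14.
So CNC milling can start as early as hour 9 and as late as hour 14, giving 14 − 9 = 5 hours of slack.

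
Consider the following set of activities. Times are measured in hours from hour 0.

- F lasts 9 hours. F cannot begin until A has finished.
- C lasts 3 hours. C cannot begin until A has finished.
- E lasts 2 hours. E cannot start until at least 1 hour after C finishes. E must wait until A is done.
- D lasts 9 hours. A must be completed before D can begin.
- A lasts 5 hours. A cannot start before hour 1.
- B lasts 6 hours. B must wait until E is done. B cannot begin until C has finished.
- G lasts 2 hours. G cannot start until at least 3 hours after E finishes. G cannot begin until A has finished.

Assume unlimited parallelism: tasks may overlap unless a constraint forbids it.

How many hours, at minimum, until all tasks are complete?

18

A waits on its own release at hour 1, so it starts at hour 1 and finishes at 1 + 5 = hour 6.
F waits on A (finishes hour 6), so it starts at hour 6 and finishes at 6 + 9 = hour 15.
D waits on A (finishes hour 6), so it starts at hour 6 and finishes at 6 + 9 = hour 15.
After A (finishes hour 6), C can start at hour 6 and finishes at hour 9.
E has to wait for C (finishes hour 9, plus 1-hour gap → hour 10); A (finishes hour 6). The latest of these is hour 10, so E runs hour 10 to 10 + 2 = hour 12.
G needs all of E (finishes hour 12, plus 3-hour gap → hour 15); A (finishes hour 6). That puts its earliest start at hour 15; it finishes at 15 + 2 = hour 17.
B needs all of E (finishes hour 12); C (finishes hour 9). That puts its earliest start at hour 12; it finishes at 12 + 6 = hour 18.
All tasks are finished once the last one completes. Finish times: A at 6, B at 18, C at 9, D at 15, E at 12, F at 15, G at 17. The latest is hour 18.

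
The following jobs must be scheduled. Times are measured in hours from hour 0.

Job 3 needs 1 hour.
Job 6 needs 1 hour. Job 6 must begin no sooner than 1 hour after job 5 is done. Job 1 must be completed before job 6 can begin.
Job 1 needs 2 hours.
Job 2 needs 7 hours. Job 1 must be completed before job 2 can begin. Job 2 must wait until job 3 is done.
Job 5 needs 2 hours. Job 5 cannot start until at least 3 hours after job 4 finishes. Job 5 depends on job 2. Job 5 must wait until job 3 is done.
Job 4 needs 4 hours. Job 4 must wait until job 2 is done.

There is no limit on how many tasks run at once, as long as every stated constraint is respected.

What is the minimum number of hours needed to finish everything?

20

Job 3 has no prerequisites, so it starts at hour 0 and finishes at hour 1.
Job 1 can start immediately at hour 0; it finishes at hour 2.
For job 2: job 1 (finishes hour 2); job 3 (finishes hour 1). Taking the maximum gives a start of hour 2, and it finishes at 2 + 7 = hour 9.
Job 4 waits on job 2 (finishes hour 9), so it starts at hour 9 and finishes at 9 + 4 = hour 13.
Job 5 has to wait for job 4 (finishes hour 13, plus 3-hour gap → hour 16); job 2 (finishes hour 9); job 3 (finishes hour 1). The latest of these is hour 16, so job 5 runs hour 16 to 16 + 2 = hour 18.
Job 6 has to wait for job 5 (finishes hour 18, plus 1-hour gap → hour 19); job 1 (finishes hour 2). The latest of these is hour 19, so job 6 runs hour 19 to 19 + 1 = hour 20.
All tasks are finished once the last one completes. Finish times: Job 1 at 2, Job 2 at 9, Job 3 at 1, Job 4 at 13, Job 5 at 18, Job 6 at 20. The latest is hour 20.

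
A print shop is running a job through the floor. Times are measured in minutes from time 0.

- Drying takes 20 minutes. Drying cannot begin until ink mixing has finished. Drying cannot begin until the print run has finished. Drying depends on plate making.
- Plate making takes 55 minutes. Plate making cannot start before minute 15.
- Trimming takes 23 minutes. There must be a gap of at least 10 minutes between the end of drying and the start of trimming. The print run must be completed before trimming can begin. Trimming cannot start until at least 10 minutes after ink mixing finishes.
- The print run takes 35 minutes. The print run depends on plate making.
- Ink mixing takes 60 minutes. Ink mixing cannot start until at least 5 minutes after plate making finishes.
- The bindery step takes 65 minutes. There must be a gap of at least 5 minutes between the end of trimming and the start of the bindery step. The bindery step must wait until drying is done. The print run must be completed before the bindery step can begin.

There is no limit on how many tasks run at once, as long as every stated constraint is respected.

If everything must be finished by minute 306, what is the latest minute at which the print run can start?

The bindery step has no dependents, so it just needs to finish by minute 306. Starting by 306 − 65 = minute 241 achieves that.
Trimming has to be done before the bindery step (must start by minute 241, minus 5-minute gap → minute 236). That means finishing by minute 236, i.e. starting by 236 − 23 = minute 213.
Drying must finish in time for trimming (must start by minute 213, minus 10-minute gap → minute 203); the bindery step (must start by minute 241). The tightest is minute 203, so drying must start by 203 − 20 = minute 183.
The print run must finish in time for drying (must start by minute 183); trimming (must start by minute 213); the bindery step (must start by minute 241). The tightest is minute 183, so the print run must start by 183 − 35 = minute 148.

148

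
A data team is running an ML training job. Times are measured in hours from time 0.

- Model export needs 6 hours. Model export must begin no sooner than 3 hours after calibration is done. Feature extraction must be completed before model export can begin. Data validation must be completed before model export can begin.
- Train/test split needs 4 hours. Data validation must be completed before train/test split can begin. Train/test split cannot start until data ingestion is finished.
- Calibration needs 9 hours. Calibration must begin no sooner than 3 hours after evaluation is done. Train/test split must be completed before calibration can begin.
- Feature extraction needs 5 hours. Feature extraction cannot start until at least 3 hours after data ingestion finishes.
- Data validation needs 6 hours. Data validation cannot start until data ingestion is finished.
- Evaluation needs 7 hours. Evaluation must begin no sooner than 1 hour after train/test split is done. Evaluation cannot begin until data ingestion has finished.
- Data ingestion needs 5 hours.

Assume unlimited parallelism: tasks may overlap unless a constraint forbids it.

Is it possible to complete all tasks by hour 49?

Data ingestion has no prerequisites, so it starts at hour 0 and finishes at hour 5.
Feature extraction cannot begin until data ingestion (finishes hour 5, plus 3-hour gap → hour 8). It runs from hour 8 to 8 + 5 = hour 13.
Data validation cannot begin until data ingestion (finishes hour 5). It runs from hour 5 to 5 + 6 = hour 11.
Train/test split has to wait for data validation (finishes hour 11); data ingestion (finishes hour 5). The latest of these is hour 11, so train/test split runs hour 11 to 11 + 4 = hour 15.
Evaluation has to wait for train/test split (finishes hour 15, plus 1-hour gap → hour 16); data ingestion (finishes hour 5). The latest of these is hour 16, so evaluation runs hour 16 to 16 + 7 = hour 23.
Calibration needs all of evaluation (finishes hour 23, plus 3-hour gap → hour 26); train/test split (finishes hour 15). That puts its earliest start at hour 26; it finishes at 26 + 9 = hour 35.
For model export: calibration (finishes hour 35, plus 3-hour gap → hour 38); feature extraction (finishes hour 13); data validation (finishes hour 11). Taking the maximum gives a start of hour 38, and it finishes at 38 + 6 = hour 44.
Every task is finished by hour 44, which is no later than the deadline of 49, so the schedule is feasible.

Yes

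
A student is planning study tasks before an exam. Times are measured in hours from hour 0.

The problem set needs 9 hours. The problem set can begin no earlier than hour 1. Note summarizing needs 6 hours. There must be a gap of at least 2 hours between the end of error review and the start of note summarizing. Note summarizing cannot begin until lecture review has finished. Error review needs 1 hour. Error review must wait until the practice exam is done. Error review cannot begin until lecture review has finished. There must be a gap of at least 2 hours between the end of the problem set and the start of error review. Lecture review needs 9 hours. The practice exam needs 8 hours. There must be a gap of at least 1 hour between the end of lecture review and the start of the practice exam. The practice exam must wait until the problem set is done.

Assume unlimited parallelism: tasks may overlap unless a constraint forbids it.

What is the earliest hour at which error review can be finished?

19

The problem set cannot begin until its own release at hour 1. It runs from hour 1 to 1 + 9 = hour 10.
Lecture review has no prerequisites, so it starts at hour 0 and finishes at hour 9.
The practice exam has to wait for lecture review (finishes hour 9, plus 1-hour gap → hour 10); the problem set (finishes hour 10). The latest of these is hour 10, so the practice exam runs hour 10 to 10 + 8 = hour 18.
Error review has to wait for the practice exam (finishes hour 18); lecture review (finishes hour 9); the problem set (finishes hour 10, plus 2-hour gap → hour 12). The latest of these is hour 18, so error review runs hour 18 to 18 + 1 = hour 19.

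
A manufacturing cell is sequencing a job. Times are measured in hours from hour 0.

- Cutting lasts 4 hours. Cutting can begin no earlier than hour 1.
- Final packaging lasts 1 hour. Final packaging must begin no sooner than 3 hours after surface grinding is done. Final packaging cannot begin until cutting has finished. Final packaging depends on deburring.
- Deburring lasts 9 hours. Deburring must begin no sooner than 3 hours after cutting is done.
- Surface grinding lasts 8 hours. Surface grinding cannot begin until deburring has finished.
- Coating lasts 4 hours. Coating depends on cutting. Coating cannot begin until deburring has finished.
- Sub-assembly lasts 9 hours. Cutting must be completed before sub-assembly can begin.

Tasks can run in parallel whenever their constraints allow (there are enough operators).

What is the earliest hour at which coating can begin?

17

After its own release at hour 1, cutting can start at hour 1 and finishes at hour 5.
Deburring waits on cutting (finishes hour 5, plus 3-hour gap → hour 8), so it starts at hour 8 and finishes at 8 + 9 = hour 17.
Coating waits on cutting (finishes hour 5); deburring (finishes hour 17). The latest of these is hour 17, which is the earliest coating can start.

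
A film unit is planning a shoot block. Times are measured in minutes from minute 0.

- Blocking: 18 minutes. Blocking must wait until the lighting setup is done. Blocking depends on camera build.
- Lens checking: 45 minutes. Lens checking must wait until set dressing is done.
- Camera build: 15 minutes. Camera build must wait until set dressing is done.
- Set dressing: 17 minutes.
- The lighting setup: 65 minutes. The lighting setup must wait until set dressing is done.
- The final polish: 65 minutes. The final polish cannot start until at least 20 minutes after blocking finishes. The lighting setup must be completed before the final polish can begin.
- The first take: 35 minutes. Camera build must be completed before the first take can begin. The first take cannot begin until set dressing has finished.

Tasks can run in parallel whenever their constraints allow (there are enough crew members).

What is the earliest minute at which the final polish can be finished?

Set dressing can start immediately at minute 0; it finishes at minute 17.
Camera build waits on set dressing (finishes minute 17), so it starts at minute 17 and finishes at 17 + 15 = minute 32.
The lighting setup cannot begin until set dressing (finishes minute 17). It runs from minute 17 to 17 + 65 = minute 82.
Blocking has to wait for the lighting setup (finishes minute 82); camera build (finishes minute 32). The latest of these is minute 82, so blocking runs minute 82 to 82 + 18 = minute 100.
The final polish needs all of blocking (finishes minute 100, plus 20-minute gap → minute 120); the lighting setup (finishes minute 82). That puts its earliest start at minute 120; it finishes at 120 + 65 = minute 185.

185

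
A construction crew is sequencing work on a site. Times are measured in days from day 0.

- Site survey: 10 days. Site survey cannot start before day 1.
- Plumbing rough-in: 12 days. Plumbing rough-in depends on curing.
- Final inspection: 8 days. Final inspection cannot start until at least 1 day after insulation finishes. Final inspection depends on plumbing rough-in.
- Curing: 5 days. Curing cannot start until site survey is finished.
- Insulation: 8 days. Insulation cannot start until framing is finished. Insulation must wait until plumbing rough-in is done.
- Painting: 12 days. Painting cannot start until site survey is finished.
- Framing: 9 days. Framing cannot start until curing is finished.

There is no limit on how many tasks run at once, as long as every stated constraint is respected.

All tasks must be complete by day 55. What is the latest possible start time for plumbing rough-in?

Nothing follows final inspection; the deadline of day 55 is its only limit. It must start by 55 − 8 = day 47.
Insulation has to be done before final inspection (must start by day 47, minus 1-day gap → day 46). That means finishing by day 46, i.e. starting by 46 − 8 = day 38.
Plumbing rough-in feeds insulation (must start by day 38); final inspection (must start by day 47). Taking the minimum, plumbing rough-in must finish by day 38 and start by 38 − 12 = day 26.

26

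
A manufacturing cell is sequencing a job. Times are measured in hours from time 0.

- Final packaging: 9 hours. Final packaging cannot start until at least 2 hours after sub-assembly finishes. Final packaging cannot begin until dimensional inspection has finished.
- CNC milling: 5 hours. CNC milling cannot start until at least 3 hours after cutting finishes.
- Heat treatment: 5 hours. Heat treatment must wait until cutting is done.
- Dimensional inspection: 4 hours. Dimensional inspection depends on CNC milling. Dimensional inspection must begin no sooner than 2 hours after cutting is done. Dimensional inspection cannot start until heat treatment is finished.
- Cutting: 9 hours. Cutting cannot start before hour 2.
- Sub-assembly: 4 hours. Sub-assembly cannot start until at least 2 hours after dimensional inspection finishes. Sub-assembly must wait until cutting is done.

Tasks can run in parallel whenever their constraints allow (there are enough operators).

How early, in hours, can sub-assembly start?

25

Cutting waits on its own release at hour 2, so it starts at hour 2 and finishes at 2 + 9 = hour 11.
After cutting (finishes hour 11), heat treatment can start at hour 11 and finishes at hour 16.
After cutting (finishes hour 11, plus 3-hour gap → hour 14), CNC milling can start at hour 14 and finishes at hour 19.
Dimensional inspection needs all of CNC milling (finishes hour 19); cutting (finishes hour 11, plus 2-hour gap → hour 13); heat treatment (finishes hour 16). That puts its earliest start at hour 19; it finishes at 19 + 4 = hour 23.
Sub-assembly waits on dimensional inspection (finishes hour 23, plus 2-hour gap → hour 25); cutting (finishes hour 11). The latest of these is hour 25, which is the earliest sub-assembly can start.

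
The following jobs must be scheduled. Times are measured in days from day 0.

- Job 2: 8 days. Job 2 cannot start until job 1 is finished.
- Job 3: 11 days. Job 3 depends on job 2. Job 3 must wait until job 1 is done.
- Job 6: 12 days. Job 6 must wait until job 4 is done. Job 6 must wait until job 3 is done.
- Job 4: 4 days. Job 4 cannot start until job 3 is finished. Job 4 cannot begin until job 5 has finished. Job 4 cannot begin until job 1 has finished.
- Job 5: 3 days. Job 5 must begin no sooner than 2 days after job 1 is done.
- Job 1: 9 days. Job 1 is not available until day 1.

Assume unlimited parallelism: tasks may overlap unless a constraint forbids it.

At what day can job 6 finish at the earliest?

45

Job 1 waits on its own release at day 1, so it starts at day 1 and finishes at 1 + 9 = day 10.
After job 1 (finishes day 10, plus 2-day gap → day 12), job 5 can start at day 12 and finishes at day 15.
Job 2 cannot begin until job 1 (finishes day 10). It runs from day 10 to 10 + 8 = day 18.
For job 3: job 2 (finishes day 18); job 1 (finishes day 10). Taking the maximum gives a start of day 18, and it finishes at 18 + 11 = day 29.
Job 4 has to wait for job 3 (finishes day 29); job 5 (finishes day 15); job 1 (finishes day 10). The latest of these is day 29, so job 4 runs day 29 to 29 + 4 = day 33.
Job 6 cannot start until job 4 (finishes day 33); job 3 (finishes day 29). The controlling bound is day 33, so job 6 finishes at 33 + 12 = day 45.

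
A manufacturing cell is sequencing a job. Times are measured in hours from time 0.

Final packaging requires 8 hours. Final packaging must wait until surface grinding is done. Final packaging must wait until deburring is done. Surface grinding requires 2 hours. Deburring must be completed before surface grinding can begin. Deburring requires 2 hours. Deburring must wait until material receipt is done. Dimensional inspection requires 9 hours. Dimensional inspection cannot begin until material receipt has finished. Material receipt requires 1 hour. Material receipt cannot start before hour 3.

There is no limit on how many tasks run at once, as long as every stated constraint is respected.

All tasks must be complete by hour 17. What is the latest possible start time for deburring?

Final packaging must finish by hour 17; it takes 8 hours, so it must start by 17 − 8 = hour 9.
Surface grinding has to be done before final packaging (must start by hour 9). That means finishing by hour 9, i.e. starting by 9 − 2 = hour 7.
Deburring has several dependents: surface grinding (must start by hour 7); final packaging (must start by hour 9). The earliest of those limits is hour 7, so deburring must start by 7 − 2 = hour 5.

5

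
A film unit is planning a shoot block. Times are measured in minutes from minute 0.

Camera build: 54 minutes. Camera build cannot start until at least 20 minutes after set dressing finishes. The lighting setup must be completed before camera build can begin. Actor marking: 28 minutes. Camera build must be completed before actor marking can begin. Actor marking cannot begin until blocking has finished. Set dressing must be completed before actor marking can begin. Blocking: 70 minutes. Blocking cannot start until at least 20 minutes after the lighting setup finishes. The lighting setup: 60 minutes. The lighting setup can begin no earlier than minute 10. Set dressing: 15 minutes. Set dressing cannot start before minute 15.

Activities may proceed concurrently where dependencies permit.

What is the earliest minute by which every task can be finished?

188

After its own release at minute 10, the lighting setup can start at minute 10 and finishes at minute 70.
Blocking cannot begin until the lighting setup (finishes minute 70, plus 20-minute gap → minute 90). It runs from minute 90 to 90 + 70 = minute 160.
After its own release at minute 15, set dressing can start at minute 15 and finishes at minute 30.
Camera build cannot start until set dressing (finishes minute 30, plus 20-minute gap → minute 50); the lighting setup (finishes minute 70). The controlling bound is minute 70, so camera build finishes at 70 + 54 = minute 124.
Actor marking has to wait for camera build (finishes minute 124); blocking (finishes minute 160); set dressing (finishes minute 30). The latest of these is minute 160, so actor marking runs minute 160 to 160 + 28 = minute 188.
All tasks are finished once the last one completes. Finish times: Set dressing at 30, The lighting setup at 70, Camera build at 124, Blocking at 160, Actor marking at 188. The latest is minute 188.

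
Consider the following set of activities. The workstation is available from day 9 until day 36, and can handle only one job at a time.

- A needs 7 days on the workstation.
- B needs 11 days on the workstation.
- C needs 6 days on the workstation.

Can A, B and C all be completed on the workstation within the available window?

Yes

The workstation window is 36 − 9 = 27 days.
Running back to back, the jobs need 7 + 11 + 6 = 24 days on the workstation.
Since 24 ≤ 27, they fit within the window.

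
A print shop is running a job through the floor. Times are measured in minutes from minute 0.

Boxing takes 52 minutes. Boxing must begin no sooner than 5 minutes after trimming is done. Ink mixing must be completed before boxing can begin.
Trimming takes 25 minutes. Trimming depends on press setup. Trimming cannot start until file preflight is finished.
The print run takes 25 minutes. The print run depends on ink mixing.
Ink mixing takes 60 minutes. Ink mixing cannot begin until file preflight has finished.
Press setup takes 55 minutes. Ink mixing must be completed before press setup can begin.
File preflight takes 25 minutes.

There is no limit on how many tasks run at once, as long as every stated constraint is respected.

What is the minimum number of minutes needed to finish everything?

File preflight has no prerequisites, so it starts at minute 0 and finishes at minute 25.
Ink mixing waits on file preflight (finishes minute 25), so it starts at minute 25 and finishes at 25 + 60 = minute 85.
After ink mixing (finishes minute 85), the print run can start at minute 85 and finishes at minute 110.
Press setup cannot begin until ink mixing (finishes minute 85). It runs from minute 85 to 85 + 55 = minute 140.
Trimming needs all of press setup (finishes minute 140); file preflight (finishes minute 25). That puts its earliest start at minute 140; it finishes at 140 + 25 = minute 165.
Boxing has to wait for trimming (finishes minute 165, plus 5-minute gap → minute 170); ink mixing (finishes minute 85). The latest of these is minute 170, so boxing runs minute 170 to 170 + 52 = minute 222.
All tasks are finished once the last one completes. Finish times: File preflight at 25, Ink mixing at 85, Press setup at 140, The print run at 110, Trimming at 165, Boxing at 222. The latest is minute 222.

222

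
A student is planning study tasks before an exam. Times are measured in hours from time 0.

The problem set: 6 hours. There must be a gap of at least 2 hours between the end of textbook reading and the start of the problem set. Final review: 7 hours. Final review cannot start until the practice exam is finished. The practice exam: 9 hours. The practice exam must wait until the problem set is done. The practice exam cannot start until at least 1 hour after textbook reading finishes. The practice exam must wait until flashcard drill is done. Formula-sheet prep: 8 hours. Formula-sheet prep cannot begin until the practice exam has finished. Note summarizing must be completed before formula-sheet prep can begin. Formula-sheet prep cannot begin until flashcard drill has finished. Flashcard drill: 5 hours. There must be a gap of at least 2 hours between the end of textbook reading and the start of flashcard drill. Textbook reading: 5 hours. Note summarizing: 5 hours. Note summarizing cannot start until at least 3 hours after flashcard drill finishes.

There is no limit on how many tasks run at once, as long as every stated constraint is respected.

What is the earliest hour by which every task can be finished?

30

Textbook reading has no prerequisites, so it starts at hour 0 and finishes at hour 5.
Flashcard drill cannot begin until textbook reading (finishes hour 5, plus 2-hour gap → hour 7). It runs from hour 7 to 7 + 5 = hour 12.
After flashcard drill (finishes hour 12, plus 3-hour gap → hour 15), note summarizing can start at hour 15 and finishes at hour 20.
After textbook reading (finishes hour 5, plus 2-hour gap → hour 7), the problem set can start at hour 7 and finishes at hour 13.
The practice exam needs all of the problem set (finishes hour 13); textbook reading (finishes hour 5, plus 1-hour gap → hour 6); flashcard drill (finishes hour 12). That puts its earliest start at hour 13; it finishes at 13 + 9 = hour 22.
Final review waits on the practice exam (finishes hour 22), so it starts at hour 22 and finishes at 22 + 7 = hour 29.
Formula-sheet prep cannot start until the practice exam (finishes hour 22); note summarizing (finishes hour 20); flashcard drill (finishes hour 12). The controlling bound is hour 22, so formula-sheet prep finishes at 22 + 8 = hour 30.
All tasks are finished once the last one completes. Finish times: Textbook reading at 5, The problem set at 13, Flashcard drill at 12, The practice exam at 22, Note summarizing at 20, Formula-sheet prep at 30, Final review at 29. The latest is hour 30.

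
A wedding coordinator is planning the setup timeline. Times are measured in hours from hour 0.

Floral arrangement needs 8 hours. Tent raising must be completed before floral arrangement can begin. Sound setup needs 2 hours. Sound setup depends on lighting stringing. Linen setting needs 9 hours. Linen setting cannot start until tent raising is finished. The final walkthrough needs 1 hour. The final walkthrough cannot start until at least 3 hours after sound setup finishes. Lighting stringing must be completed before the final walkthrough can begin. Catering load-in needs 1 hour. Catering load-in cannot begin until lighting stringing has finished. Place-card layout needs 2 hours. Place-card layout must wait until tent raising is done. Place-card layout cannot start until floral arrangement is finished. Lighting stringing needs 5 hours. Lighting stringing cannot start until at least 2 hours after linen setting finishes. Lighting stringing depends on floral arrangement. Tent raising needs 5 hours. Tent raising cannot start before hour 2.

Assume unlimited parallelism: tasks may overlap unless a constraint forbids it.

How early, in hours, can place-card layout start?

15

Tent raising cannot begin until its own release at hour 2. It runs from hour 2 to 2 + 5 = hour 7.
Floral arrangement cannot begin until tent raising (finishes hour 7). It runs from hour 7 to 7 + 8 = hour 15.
Place-card layout waits on tent raising (finishes hour 7); floral arrangement (finishes hour 15). The latest of these is hour 15, which is the earliest place-card layout can start.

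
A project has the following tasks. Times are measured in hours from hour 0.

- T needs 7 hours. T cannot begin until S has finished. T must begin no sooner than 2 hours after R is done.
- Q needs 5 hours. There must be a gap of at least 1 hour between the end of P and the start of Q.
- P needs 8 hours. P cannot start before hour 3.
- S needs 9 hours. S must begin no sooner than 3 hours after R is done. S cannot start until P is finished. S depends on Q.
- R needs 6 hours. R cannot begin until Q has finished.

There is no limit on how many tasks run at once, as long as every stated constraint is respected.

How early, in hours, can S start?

P waits on its own release at hour 3, so it starts at hour 3 and finishes at 3 + 8 = hour 11.
After P (finishes hour 11, plus 1-hour gap → hour 12), Q can start at hour 12 and finishes at hour 17.
R cannot begin until Q (finishes hour 17). It runs from hour 17 to 17 + 6 = hour 23.
S waits on R (finishes hour 23, plus 3-hour gap → hour 26); P (finishes hour 11); Q (finishes hour 17). The latest of these is hour 26, which is the earliest S can start.

26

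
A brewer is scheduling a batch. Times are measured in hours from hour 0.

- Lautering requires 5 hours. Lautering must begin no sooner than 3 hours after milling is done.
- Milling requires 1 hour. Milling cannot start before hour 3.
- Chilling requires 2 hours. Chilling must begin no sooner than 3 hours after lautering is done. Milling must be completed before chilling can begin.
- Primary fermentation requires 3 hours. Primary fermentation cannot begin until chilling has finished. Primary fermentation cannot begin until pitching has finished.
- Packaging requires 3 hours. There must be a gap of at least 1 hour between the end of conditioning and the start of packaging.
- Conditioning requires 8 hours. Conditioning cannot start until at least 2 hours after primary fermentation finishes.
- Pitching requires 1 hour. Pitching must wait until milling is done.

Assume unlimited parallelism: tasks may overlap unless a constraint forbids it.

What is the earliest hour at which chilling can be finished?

Milling cannot begin until its own release at hour 3. It runs from hour 3 to 3 + 1 = hour 4.
After milling (finishes hour 4, plus 3-hour gap → hour 7), lautering can start at hour 7 and finishes at hour 12.
Chilling has to wait for lautering (finishes hour 12, plus 3-hour gap → hour 15); milling (finishes hour 4). The latest of these is hour 15, so chilling runs hour 15 to 15 + 2 = hour 17.

17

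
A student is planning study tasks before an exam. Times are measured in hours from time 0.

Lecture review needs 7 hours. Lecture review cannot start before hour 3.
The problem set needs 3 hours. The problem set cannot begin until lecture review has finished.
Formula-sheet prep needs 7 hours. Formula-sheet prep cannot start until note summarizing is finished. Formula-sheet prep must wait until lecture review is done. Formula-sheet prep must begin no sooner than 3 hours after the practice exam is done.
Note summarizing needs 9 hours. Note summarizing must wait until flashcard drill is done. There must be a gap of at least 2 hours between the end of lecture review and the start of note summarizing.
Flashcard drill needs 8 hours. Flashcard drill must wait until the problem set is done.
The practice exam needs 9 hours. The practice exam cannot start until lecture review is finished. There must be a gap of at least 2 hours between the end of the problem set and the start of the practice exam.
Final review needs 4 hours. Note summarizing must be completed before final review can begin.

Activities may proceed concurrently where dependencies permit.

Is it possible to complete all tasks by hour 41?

After its own release at hour 3, lecture review can start at hour 3 and finishes at hour 10.
The problem set cannot begin until lecture review (finishes hour 10). It runs from hour 10 to 10 + 3 = hour 13.
For the practice exam: lecture review (finishes hour 10); the problem set (finishes hour 13, plus 2-hour gap → hour 15). Taking the maximum gives a start of hour 15, and it finishes at 15 + 9 = hour 24.
After the problem set (finishes hour 13), flashcard drill can start at hour 13 and finishes at hour 21.
For note summarizing: flashcard drill (finishes hour 21); lecture review (finishes hour 10, plus 2-hour gap → hour 12). Taking the maximum gives a start of hour 21, and it finishes at 21 + 9 = hour 30.
Final review waits on note summarizing (finishes hour 30), so it starts at hour 30 and finishes at 30 + 4 = hour 34.
Formula-sheet prep cannot start until note summarizing (finishes hour 30); lecture review (finishes hour 10); the practice exam (finishes hour 24, plus 3-hour gap → hour 27). The controlling bound is hour 30, so formula-sheet prep finishes at 30 + 7 = hour 37.
Every task is finished by hour 37, which is no later than the deadline of 41, so the schedule is feasible.

Yes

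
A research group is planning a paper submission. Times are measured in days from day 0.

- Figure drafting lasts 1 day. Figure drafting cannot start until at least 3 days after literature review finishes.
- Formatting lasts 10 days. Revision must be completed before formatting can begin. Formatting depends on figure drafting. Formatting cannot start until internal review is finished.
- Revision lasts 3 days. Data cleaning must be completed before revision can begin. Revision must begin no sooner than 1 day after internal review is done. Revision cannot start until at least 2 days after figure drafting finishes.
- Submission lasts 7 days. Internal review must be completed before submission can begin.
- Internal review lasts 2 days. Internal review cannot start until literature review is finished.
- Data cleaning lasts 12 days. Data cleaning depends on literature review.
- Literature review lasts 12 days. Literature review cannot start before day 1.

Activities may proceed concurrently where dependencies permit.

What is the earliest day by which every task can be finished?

Literature review waits on its own release at day 1, so it starts at day 1 and finishes at 1 + 12 = day 13.
Internal review cannot begin until literature review (finishes day 13). It runs from day 13 to 13 + 2 = day 15.
Submission cannot begin until internal review (finishes day 15). It runs from day 15 to 15 + 7 = day 22.
After literature review (finishes day 13, plus 3-day gap → day 16), figure drafting can start at day 16 and finishes at day 17.
Data cleaning cannot begin until literature review (finishes day 13). It runs from day 13 to 13 + 12 = day 25.
Revision needs all of data cleaning (finishes day 25); internal review (finishes day 15, plus 1-day gap → day 16); figure drafting (finishes day 17, plus 2-day gap → day 19). That puts its earliest start at day 25; it finishes at 25 + 3 = day 28.
Formatting has to wait for revision (finishes day 28); figure drafting (finishes day 17); internal review (finishes day 15). The latest of these is day 28, so formatting runs day 28 to 28 + 10 = day 38.
All tasks are finished once the last one completes. Finish times: Literature review at 13, Data cleaning at 25, Figure drafting at 17, Internal review at 15, Revision at 28, Formatting at 38, Submission at 22. The latest is day 38.

38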